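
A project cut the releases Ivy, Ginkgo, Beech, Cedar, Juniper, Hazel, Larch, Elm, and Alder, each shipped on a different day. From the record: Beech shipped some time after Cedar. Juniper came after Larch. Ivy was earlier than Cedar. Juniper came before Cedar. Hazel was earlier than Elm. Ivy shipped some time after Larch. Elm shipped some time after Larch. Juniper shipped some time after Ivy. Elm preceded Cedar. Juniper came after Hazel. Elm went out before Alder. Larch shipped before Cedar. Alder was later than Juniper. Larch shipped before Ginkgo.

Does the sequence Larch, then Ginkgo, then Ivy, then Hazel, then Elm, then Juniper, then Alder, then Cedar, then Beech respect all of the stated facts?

yes

Check each stated constraint against the proposed order — e.g. Ivy is ahead of Cedar; Larch is ahead of Cedar. Every pair is in the required order; nothing is violated.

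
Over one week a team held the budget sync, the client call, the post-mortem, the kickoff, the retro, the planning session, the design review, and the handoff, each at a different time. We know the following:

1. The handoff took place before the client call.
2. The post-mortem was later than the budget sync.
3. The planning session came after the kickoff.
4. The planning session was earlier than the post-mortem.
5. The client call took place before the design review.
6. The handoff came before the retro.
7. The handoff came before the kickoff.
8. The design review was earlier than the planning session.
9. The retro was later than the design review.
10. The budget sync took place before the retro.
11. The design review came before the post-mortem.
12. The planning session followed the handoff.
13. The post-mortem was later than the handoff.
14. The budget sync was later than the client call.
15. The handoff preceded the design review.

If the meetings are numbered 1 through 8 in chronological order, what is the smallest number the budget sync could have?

The client call and the handoff must both come before the budget sync — 2 forced predecessors.
Nothing else is forced ahead of the budget sync, so its earliest slot is position 2 + 1 = 3.

3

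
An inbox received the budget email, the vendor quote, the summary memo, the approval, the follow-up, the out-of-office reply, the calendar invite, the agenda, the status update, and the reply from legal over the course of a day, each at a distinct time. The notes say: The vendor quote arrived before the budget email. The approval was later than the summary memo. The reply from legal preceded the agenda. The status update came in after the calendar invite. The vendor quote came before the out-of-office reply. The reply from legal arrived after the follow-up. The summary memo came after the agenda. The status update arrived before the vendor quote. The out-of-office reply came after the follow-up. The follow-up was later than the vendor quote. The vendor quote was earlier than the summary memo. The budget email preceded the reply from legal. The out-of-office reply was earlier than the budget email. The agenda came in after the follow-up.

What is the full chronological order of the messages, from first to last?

The constraints fix every adjacent pair, so only one ordering works:
the calendar invite → the status update → the vendor quote → the follow-up → the out-of-office reply → the budget email → the reply from legal → the agenda → the summary memo → the approval.

the calendar invite, the status update, the vendor quote, the follow-up, the out-of-office reply, the budget email, the reply from legal, the agenda, the summary memo, the approval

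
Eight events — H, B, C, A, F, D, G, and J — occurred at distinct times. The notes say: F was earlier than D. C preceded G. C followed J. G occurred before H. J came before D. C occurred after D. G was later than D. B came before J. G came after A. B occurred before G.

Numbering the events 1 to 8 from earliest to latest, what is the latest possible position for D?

5

D must come before C, G, and H — 3 events forced after it.
Everything else can be placed before D in some valid order, so D can sit as late as position 8 − 3 = 5.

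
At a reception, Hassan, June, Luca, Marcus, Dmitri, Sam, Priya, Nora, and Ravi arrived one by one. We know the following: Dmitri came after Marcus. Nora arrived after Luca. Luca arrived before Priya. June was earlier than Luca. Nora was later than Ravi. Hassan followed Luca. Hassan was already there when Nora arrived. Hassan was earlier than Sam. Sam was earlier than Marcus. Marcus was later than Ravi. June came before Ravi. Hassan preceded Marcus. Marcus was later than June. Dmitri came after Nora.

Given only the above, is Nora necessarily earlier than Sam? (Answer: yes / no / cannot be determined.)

No chain of stated constraints runs from Nora to Sam, and none runs from Sam to Nora either.
So the relative order of Nora and Sam is not fixed by the given facts.

cannot be determined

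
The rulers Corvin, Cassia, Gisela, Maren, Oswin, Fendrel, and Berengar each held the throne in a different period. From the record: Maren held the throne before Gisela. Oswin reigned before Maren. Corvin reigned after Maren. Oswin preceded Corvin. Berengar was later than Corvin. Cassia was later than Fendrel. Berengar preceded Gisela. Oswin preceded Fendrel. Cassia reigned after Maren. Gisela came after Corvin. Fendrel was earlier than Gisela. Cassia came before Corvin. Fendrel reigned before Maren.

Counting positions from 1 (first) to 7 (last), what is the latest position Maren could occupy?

3

Maren must come before Berengar, Cassia, Corvin, and Gisela — 4 rulers forced after them.
Everything else can be placed before Maren in some valid order, so Maren can sit as late as position 7 − 4 = 3.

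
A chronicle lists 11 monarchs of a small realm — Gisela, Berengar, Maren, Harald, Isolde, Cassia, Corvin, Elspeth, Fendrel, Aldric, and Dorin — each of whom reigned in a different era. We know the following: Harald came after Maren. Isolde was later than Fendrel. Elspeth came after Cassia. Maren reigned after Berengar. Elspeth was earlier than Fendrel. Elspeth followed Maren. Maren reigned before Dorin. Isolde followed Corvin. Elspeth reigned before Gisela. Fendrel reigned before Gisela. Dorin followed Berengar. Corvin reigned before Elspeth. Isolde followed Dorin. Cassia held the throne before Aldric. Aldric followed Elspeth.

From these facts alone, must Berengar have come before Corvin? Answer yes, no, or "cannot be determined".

No chain of stated constraints runs from Berengar to Corvin, and none runs from Corvin to Berengar either.
So the relative order of Berengar and Corvin is not fixed by the given facts.

cannot be determined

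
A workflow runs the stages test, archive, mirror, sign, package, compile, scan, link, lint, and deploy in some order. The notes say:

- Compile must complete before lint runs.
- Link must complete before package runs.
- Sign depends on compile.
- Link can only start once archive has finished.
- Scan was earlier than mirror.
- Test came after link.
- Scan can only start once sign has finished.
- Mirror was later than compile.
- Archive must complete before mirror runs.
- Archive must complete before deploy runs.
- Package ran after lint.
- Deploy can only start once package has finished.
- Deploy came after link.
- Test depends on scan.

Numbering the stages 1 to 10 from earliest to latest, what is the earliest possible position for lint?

2

Compile must come before lint — 1 forced predecessor.
Nothing else is forced ahead of lint, so its earliest slot is position 1 + 1 = 2.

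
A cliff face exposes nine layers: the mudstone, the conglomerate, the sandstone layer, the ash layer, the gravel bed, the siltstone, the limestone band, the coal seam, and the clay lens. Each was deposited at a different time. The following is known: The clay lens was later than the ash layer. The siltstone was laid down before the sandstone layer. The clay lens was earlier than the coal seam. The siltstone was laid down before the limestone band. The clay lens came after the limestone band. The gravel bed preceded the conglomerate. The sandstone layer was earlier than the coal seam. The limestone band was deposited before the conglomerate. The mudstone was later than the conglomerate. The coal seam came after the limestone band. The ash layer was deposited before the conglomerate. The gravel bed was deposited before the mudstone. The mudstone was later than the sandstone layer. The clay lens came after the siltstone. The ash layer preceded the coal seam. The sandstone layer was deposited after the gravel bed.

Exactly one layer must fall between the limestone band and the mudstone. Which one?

Tracing the constraints gives the limestone band → the conglomerate → the mudstone, so the conglomerate sits after the limestone band and before the mudstone.
No other layer is forced both after the limestone band and before the mudstone.

the conglomerate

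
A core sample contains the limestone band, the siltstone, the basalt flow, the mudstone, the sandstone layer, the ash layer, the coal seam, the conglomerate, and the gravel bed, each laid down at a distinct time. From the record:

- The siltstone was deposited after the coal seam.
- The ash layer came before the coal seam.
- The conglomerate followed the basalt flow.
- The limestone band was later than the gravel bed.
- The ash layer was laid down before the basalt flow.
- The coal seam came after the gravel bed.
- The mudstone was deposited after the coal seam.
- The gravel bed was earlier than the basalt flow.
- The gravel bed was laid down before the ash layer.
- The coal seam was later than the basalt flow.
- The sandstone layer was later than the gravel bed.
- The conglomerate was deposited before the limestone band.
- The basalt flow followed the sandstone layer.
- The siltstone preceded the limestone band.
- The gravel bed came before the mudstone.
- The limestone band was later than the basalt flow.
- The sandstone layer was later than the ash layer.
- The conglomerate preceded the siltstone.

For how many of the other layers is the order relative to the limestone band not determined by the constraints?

Forced before the limestone band: the ash layer, the basalt flow, the coal seam, the conglomerate, the gravel bed, the sandstone layer, and the siltstone.
That leaves the mudstone with no forced order relative to the limestone band — 1.

1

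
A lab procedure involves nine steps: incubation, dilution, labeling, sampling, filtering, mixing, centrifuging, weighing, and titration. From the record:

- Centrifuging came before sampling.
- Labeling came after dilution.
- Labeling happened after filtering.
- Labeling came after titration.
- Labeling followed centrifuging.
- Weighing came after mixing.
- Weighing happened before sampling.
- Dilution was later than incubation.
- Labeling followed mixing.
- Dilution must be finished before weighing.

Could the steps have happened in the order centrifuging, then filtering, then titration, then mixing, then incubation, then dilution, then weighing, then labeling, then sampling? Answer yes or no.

Check each stated constraint against the proposed order — e.g. centrifuging is ahead of labeling; centrifuging is ahead of sampling. Every pair is in the required order; nothing is violated.

yes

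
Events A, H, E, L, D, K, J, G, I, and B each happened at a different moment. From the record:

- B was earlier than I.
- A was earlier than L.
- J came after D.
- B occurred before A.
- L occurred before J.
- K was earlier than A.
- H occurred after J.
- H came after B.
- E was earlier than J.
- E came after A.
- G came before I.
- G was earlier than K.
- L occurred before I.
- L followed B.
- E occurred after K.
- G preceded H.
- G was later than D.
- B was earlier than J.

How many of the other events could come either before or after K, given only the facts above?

Forced before K: D and G; forced after K: A, E, H, I, J, and L.
That leaves B with no forced order relative to K — 1.

1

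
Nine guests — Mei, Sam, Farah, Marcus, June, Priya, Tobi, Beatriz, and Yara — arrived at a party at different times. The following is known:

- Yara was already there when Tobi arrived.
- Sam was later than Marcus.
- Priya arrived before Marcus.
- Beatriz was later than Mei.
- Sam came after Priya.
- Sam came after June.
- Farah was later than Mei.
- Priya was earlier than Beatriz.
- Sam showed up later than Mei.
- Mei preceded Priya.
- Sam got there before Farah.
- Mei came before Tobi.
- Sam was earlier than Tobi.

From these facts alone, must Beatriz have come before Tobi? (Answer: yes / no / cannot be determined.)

No chain of stated constraints runs from Beatriz to Tobi, and none runs from Tobi to Beatriz either.
So the relative order of Beatriz and Tobi is not fixed by the given facts.

cannot be determined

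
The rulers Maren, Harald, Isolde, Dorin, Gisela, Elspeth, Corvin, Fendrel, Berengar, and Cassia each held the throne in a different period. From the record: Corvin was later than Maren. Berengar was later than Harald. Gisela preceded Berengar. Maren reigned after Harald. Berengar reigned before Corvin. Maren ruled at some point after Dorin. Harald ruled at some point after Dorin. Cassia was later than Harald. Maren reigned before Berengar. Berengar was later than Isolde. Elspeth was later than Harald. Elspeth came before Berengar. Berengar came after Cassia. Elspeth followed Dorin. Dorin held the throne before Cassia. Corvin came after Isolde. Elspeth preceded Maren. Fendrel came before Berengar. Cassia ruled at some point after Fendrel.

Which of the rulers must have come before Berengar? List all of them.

Cassia, Dorin, Elspeth, Fendrel, Gisela, Harald, Isolde, Maren

Directly stated before Berengar: Cassia, Elspeth, Fendrel, Gisela, Harald, Isolde, and Maren.
Dorin reaches Berengar via Dorin → Cassia → Berengar.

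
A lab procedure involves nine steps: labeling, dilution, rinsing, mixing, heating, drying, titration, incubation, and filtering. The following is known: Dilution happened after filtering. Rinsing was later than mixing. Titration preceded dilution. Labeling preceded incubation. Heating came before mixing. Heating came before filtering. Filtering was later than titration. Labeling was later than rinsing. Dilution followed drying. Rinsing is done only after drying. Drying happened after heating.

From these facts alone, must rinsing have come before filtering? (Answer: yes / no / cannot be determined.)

cannot be determined

No chain of stated constraints runs from rinsing to filtering, and none runs from filtering to rinsing either.
So the relative order of rinsing and filtering is not fixed by the given facts.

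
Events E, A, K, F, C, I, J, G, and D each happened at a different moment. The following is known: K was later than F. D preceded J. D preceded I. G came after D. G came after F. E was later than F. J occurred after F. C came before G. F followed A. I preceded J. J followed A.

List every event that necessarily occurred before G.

A, C, D, F

Directly stated before G: C, D, and F.
A reaches G via A → F → G.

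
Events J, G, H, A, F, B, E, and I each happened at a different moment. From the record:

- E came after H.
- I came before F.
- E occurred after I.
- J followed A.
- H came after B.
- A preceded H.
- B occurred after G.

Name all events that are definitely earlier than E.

Directly stated before E: H and I.
A reaches E via A → H → E.
B reaches E via B → H → E.
G reaches E via G → B → H → E.

A, B, G, H, I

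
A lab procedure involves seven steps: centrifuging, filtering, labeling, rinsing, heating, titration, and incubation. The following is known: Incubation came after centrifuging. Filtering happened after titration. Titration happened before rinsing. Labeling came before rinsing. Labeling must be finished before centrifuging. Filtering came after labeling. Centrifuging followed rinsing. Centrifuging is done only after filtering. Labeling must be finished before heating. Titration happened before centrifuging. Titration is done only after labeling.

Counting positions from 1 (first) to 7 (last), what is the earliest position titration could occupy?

Labeling must come before titration — 1 forced predecessor.
Nothing else is forced ahead of titration, so its earliest slot is position 1 + 1 = 2.

2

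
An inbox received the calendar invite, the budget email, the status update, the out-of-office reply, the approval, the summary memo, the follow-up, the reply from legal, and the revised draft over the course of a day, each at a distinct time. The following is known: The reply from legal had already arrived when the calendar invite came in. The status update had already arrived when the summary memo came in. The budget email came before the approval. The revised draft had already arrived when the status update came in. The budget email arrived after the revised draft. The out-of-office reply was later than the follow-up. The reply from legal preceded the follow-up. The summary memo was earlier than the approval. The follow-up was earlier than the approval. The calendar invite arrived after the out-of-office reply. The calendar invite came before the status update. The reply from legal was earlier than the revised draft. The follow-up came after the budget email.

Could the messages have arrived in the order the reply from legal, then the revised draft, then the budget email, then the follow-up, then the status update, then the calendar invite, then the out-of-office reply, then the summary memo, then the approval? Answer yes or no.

The constraints require the out-of-office reply before the calendar invite, but in the proposed sequence the calendar invite appears ahead of the out-of-office reply. That one violation is enough.

no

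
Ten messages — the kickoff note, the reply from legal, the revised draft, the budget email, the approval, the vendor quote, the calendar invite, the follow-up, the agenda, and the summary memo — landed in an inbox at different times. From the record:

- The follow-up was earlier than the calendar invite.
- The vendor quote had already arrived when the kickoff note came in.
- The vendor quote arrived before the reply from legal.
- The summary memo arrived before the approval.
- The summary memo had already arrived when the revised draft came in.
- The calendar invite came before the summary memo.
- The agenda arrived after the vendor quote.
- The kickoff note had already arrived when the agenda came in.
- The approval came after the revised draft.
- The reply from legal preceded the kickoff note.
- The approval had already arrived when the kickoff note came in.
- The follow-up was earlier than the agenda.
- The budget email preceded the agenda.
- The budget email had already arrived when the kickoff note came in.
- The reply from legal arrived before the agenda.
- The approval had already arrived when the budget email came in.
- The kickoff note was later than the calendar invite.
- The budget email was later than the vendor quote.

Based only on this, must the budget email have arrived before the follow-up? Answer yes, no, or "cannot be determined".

Tracing the constraints gives the follow-up → the calendar invite → the summary memo → the approval → the budget email, so the follow-up must come before the budget email.
That means the budget email cannot be before the follow-up.

no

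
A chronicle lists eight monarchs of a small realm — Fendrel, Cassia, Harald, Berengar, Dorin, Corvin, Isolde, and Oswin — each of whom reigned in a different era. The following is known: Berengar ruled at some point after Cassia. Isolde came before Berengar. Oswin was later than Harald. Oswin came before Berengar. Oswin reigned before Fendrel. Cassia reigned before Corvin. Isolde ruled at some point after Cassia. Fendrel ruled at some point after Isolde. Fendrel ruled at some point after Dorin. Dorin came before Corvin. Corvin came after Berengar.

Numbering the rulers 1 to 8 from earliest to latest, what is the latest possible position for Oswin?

Oswin must come before Berengar, Corvin, and Fendrel — 3 rulers forced after them.
Everything else can be placed before Oswin in some valid order, so Oswin can sit as late as position 8 − 3 = 5.

5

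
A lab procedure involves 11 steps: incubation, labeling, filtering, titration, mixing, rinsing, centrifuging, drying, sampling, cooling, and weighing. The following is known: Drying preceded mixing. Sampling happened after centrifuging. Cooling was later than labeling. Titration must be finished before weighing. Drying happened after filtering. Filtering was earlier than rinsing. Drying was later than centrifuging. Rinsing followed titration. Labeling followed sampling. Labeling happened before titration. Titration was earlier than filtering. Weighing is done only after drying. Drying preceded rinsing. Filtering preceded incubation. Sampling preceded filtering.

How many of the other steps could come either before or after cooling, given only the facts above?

Forced before cooling: centrifuging, labeling, and sampling.
That leaves drying, filtering, incubation, mixing, rinsing, titration, and weighing with no forced order relative to cooling — 7.

7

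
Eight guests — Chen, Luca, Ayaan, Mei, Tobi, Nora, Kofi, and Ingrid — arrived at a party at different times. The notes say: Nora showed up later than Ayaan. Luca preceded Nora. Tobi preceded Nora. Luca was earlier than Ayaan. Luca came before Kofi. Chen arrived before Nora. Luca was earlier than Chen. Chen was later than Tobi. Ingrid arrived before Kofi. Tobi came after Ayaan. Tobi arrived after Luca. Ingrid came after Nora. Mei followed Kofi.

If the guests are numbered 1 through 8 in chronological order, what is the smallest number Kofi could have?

7

Ayaan, Chen, Ingrid, Luca, Nora, and Tobi must all come before Kofi — 6 forced predecessors.
Nothing else is forced ahead of Kofi, so their earliest slot is position 6 + 1 = 7.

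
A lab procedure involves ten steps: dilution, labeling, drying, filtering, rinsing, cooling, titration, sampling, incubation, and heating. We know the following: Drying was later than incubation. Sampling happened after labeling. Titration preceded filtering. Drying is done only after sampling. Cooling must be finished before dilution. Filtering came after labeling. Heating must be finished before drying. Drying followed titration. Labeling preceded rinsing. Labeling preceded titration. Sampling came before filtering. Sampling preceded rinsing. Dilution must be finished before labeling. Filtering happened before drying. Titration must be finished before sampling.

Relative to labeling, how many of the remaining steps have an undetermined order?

2

Forced before labeling: cooling and dilution; forced after labeling: drying, filtering, rinsing, sampling, and titration.
That leaves heating and incubation with no forced order relative to labeling — 2.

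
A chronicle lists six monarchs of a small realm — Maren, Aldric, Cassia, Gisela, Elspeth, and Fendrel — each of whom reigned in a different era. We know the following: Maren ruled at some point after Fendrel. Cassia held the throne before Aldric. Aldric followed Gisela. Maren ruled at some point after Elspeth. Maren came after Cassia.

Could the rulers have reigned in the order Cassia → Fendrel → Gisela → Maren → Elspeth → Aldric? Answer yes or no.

The constraints require Elspeth before Maren, but in the proposed sequence Maren appears ahead of Elspeth. That one violation is enough.

no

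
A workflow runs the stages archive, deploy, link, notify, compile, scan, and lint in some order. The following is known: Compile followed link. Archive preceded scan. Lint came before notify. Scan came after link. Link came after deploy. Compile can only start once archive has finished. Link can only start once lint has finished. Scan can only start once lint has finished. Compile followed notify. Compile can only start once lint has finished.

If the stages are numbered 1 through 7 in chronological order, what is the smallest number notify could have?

Lint must come before notify — 1 forced predecessor.
Nothing else is forced ahead of notify, so its earliest slot is position 1 + 1 = 2.

2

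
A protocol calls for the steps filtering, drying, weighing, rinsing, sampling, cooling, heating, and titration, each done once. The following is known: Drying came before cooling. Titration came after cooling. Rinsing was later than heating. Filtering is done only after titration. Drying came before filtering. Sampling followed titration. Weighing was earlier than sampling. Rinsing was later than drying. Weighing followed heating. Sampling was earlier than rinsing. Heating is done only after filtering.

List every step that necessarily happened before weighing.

Directly stated before weighing: heating.
Cooling reaches weighing via cooling → titration → filtering → heating → weighing.
Drying reaches weighing via drying → filtering → heating → weighing.
Filtering reaches weighing via filtering → heating → weighing.
Likewise titration reaches weighing by chaining the stated constraints.
No chain forces sampling (or any of the others) ahead of weighing.

cooling, drying, filtering, heating, titration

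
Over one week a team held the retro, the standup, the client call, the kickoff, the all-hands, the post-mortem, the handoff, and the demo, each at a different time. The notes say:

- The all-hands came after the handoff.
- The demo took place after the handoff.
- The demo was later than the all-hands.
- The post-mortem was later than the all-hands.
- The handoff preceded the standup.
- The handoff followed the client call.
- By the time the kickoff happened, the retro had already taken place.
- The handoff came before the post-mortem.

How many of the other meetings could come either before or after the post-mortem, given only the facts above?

4

Forced before the post-mortem: the all-hands, the client call, and the handoff.
That leaves the demo, the kickoff, the retro, and the standup with no forced order relative to the post-mortem — 4.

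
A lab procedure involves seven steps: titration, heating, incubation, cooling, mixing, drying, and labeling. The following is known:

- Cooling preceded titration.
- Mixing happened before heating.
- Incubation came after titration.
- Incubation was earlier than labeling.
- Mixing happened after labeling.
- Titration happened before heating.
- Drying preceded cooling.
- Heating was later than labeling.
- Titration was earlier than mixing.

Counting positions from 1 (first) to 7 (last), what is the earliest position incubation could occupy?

4

Cooling, drying, and titration must all come before incubation — 3 forced predecessors.
Nothing else is forced ahead of incubation, so its earliest slot is position 3 + 1 = 4.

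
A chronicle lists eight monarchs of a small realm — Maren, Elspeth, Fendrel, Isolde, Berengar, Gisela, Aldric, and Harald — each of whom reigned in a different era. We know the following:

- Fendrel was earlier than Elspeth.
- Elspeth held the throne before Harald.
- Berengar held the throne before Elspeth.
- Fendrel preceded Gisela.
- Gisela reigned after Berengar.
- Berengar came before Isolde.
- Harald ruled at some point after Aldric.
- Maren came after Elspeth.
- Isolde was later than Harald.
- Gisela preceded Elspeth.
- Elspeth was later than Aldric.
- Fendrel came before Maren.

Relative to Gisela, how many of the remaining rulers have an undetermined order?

1

Forced before Gisela: Berengar and Fendrel; forced after Gisela: Elspeth, Harald, Isolde, and Maren.
That leaves Aldric with no forced order relative to Gisela — 1.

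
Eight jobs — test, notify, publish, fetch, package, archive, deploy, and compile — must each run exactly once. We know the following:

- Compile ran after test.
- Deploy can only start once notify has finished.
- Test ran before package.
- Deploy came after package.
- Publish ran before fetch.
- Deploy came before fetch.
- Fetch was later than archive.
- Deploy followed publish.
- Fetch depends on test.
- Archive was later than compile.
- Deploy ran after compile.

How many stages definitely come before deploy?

Directly stated before deploy: compile, notify, package, and publish.
Test reaches deploy via test → package → deploy.
No chain forces fetch (or any of the others) ahead of deploy.
That's compile, notify, package, publish, and test — 5 in all.

5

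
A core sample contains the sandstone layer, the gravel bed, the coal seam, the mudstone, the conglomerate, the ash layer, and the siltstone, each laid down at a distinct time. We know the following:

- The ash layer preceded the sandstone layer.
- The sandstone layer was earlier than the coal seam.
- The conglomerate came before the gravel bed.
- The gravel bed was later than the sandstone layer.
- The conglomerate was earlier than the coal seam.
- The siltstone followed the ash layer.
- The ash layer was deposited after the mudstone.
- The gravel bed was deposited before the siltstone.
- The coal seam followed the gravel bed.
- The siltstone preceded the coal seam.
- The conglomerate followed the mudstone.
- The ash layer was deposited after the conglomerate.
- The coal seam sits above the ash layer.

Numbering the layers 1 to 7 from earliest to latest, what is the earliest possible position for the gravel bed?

The ash layer, the conglomerate, the mudstone, and the sandstone layer must all come before the gravel bed — 4 forced predecessors.
Nothing else is forced ahead of the gravel bed, so its earliest slot is position 4 + 1 = 5.

5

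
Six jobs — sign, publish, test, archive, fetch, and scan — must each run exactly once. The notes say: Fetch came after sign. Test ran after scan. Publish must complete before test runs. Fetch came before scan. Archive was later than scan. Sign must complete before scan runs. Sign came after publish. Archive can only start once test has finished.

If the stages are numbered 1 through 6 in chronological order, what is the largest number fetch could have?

3

Fetch must come before archive, scan, and test — 3 stages forced after it.
Everything else can be placed before fetch in some valid order, so fetch can sit as late as position 6 − 3 = 3.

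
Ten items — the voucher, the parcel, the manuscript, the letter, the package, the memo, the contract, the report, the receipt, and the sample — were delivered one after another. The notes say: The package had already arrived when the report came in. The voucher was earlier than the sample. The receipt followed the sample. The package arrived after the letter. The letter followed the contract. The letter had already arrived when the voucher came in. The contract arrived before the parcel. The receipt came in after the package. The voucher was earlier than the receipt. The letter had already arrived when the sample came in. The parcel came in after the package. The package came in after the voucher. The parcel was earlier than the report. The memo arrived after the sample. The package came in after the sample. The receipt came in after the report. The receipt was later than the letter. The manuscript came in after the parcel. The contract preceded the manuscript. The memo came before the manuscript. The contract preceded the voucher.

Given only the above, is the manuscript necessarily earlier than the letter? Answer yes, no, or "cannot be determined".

no

Tracing the constraints gives the letter → the sample → the memo → the manuscript, so the letter must come before the manuscript.
That means the manuscript cannot be before the letter.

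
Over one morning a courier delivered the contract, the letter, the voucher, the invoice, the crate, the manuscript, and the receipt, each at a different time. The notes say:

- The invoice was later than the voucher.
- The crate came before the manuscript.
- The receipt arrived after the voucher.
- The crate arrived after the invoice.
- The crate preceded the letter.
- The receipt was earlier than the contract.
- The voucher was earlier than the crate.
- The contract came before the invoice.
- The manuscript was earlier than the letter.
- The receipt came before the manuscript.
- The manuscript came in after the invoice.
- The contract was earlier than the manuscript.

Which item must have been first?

the voucher

The voucher has a chain of constraints placing it before every other item, so the voucher must be first.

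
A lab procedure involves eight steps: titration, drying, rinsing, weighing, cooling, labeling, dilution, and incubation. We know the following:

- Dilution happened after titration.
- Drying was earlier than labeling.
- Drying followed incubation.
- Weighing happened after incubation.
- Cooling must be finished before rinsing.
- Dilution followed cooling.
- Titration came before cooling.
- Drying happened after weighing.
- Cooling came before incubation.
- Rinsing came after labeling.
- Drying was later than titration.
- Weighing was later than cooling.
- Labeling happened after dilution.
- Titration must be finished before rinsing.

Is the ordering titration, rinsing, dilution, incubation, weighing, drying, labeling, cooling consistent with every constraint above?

The constraints require cooling before dilution, but in the proposed sequence dilution appears ahead of cooling. That one violation is enough.

no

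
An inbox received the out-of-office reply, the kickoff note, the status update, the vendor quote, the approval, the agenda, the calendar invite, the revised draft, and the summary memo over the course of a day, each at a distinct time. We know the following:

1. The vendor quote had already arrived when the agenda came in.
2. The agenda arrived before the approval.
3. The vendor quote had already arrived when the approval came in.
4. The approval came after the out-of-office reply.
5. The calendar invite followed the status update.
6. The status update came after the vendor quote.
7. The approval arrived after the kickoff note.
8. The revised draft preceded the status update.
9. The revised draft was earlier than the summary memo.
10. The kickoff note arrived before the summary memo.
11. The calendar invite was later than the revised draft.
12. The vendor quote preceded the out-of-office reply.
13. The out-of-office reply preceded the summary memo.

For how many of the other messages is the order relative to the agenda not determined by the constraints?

Forced before the agenda: the vendor quote; forced after the agenda: the approval.
That leaves the calendar invite, the kickoff note, the out-of-office reply, the revised draft, the status update, and the summary memo with no forced order relative to the agenda — 6.

6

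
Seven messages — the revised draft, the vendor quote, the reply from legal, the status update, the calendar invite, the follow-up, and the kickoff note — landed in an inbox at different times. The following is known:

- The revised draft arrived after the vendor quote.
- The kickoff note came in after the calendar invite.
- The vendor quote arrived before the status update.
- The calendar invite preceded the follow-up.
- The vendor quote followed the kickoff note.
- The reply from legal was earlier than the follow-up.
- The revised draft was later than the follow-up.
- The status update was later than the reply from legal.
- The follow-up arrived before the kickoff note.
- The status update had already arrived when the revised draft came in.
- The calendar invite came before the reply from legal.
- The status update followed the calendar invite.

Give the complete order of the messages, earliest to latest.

the calendar invite, the reply from legal, the follow-up, the kickoff note, the vendor quote, the status update, the revised draft

The constraints fix every adjacent pair, so only one ordering works:
the calendar invite → the reply from legal → the follow-up → the kickoff note → the vendor quote → the status update → the revised draft.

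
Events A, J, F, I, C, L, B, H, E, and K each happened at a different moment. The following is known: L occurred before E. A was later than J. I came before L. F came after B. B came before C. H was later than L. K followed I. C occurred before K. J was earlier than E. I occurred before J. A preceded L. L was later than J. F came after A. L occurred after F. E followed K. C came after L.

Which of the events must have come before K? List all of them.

A, B, C, F, I, J, L

Directly stated before K: C and I.
A reaches K via A → L → C → K.
B reaches K via B → C → K.
F reaches K via F → L → C → K.
Likewise J and L each reach K by chaining the stated constraints.
No chain forces H (or any of the others) ahead of K.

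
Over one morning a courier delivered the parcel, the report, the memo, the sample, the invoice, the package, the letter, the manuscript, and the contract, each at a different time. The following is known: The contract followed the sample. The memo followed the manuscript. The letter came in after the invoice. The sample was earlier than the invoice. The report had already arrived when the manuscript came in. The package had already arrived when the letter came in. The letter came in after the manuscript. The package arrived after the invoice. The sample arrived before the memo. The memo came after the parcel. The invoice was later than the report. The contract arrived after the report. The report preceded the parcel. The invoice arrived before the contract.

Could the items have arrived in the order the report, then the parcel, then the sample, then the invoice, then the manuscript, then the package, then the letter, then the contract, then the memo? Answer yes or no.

yes

Check each stated constraint against the proposed order — e.g. the report is ahead of the contract; the parcel is ahead of the memo. Every pair is in the required order; nothing is violated.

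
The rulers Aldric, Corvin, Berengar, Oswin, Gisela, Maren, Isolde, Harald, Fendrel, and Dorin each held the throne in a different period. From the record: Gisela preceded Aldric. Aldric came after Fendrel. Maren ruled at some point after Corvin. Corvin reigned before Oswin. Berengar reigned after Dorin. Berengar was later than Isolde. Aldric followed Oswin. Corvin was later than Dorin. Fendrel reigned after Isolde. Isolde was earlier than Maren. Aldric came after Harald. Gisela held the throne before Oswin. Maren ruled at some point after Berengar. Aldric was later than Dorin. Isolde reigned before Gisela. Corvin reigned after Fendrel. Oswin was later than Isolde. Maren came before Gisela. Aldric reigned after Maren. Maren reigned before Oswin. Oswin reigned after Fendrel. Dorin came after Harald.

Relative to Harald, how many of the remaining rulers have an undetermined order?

Forced after Harald: Aldric, Berengar, Corvin, Dorin, Gisela, Maren, and Oswin.
That leaves Fendrel and Isolde with no forced order relative to Harald — 2.

2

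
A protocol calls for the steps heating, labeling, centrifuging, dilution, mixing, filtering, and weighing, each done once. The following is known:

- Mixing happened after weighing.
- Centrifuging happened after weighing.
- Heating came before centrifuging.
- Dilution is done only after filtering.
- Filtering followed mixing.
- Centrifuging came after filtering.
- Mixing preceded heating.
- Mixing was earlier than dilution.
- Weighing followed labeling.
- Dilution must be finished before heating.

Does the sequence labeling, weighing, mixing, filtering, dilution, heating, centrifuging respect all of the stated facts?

yes

Check each stated constraint against the proposed order — e.g. filtering is ahead of centrifuging; weighing is ahead of centrifuging. Every pair is in the required order; nothing is violated.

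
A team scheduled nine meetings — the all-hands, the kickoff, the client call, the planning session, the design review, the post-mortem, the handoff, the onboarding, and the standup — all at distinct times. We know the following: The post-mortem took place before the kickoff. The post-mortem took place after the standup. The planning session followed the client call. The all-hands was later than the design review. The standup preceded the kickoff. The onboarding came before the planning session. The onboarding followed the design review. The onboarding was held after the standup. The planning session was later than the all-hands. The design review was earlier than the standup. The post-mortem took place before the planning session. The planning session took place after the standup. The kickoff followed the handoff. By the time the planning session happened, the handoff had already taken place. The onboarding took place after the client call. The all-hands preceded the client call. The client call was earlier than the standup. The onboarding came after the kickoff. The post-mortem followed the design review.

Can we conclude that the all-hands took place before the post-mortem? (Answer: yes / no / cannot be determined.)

Chain the constraints: the all-hands → the client call → the standup → the post-mortem. Each link is directly stated, so the all-hands comes before the post-mortem.

yes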